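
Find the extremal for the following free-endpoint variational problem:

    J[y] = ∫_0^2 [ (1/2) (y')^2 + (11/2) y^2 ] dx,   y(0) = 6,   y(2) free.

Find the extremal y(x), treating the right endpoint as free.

The Lagrangian L = (1/2) (y')^2 + (11/2) y^2 gives
    ∂L/∂y = 11 y,   ∂L/∂y' = y'.
Euler-Lagrange: y'' − 11 y = 0.
With k = sqrt(11), the general solution is
    y(x) = A cosh(sqrt(11) x) + B sinh(sqrt(11) x).
Fixed left endpoint y(0) = 6 ⇒ A = 6.
The right endpoint x = 2 is free, so the natural (transversality) condition is ∂L/∂y' |_{x=2} = 0, i.e. y'(2) = 0.
Compute y'(x) = A k sinh(k x) + B k cosh(k x), so
    y'(2) = A k sinh(k·2) + B k cosh(k·2) = 0
    ⇒ B = −A tanh(k·2) = − 6 tanh(sqrt(11)·2).
Therefore the extremal is
    y(x) = 6 cosh(sqrt(11) x) − 6 tanh(sqrt(11)·2) sinh(sqrt(11) x).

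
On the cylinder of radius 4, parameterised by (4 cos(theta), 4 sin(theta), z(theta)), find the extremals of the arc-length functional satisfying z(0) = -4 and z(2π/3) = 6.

Parameterise the cylinder of radius R = 4 as
    r(θ) = (4 cos θ, 4 sin θ, z(θ)).
The arc-length element is
    ds = sqrt(16 + (dz/dθ)^2) dθ,
so the Lagrangian is L = sqrt(16 + z'^2).
L depends on z' only, not on z or θ, so ∂L/∂z = 0 and
    ∂L/∂z' = z' / sqrt(16 + z'^2).
The Euler-Lagrange equation gives
    d/dθ( z' / sqrt(16 + z'^2) ) = 0,
so z' is constant. Integrating once:
    z(θ) = a θ + b,
a helix on the cylinder (a straight line when the cylinder is unrolled). The constants a, b are determined by the endpoint conditions.
With endpoint conditions z(0) = -4 and z(2π/3) = 6: from z(0) = b we get b = -4, and a·2π/3 + -4 = 6 gives a = 15/π, so
    z(θ) = (15/π) θ − 4.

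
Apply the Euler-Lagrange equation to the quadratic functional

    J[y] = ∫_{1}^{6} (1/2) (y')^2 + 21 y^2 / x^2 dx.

The Lagrangian is L = (1/2) (y')^2 + 21 y^2 / x^2.
Compute ∂L/∂y = 42y/x^2, ∂L/∂y' = y'.
The Euler-Lagrange equation d/dx(∂L/∂y') − ∂L/∂y = 0 reduces to
    y'' − 42/x^2 · y = 0  (x > 0).
Its general solution is
    y(x) = A x^7 + B x^(-6),
with A, B fixed by the endpoint conditions.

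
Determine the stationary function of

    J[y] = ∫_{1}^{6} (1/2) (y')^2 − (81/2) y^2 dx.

The Lagrangian is L = (1/2) (y')^2 − (81/2) y^2.
Compute ∂L/∂y = -81y, ∂L/∂y' = y'.
The Euler-Lagrange equation d/dx(∂L/∂y') − ∂L/∂y = 0 reduces to
    y'' + 81 y = 0.
Its general solution is
    y(x) = A sin(9x) + B cos(9x),
with A, B fixed by the endpoint conditions.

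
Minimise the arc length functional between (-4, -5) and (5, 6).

Arc-length functional: J[y] = ∫ sqrt(1 + (y')^2) dx.
Lagrangian L = sqrt(1 + (y')^2) has no explicit y dependence, so ∂L/∂y = 0 and the Euler-Lagrange equation gives
    d/dx( y' / sqrt(1 + (y')^2) ) = 0  ⇒  y' / sqrt(1 + (y')^2) = const.
Hence y' is constant, so y(x) is affine.
Fitting the endpoints (-4, -5) and (5, 6):
    slope m = (6 − (-5)) / (5 − (-4)) = 11/9,
    intercept c = (-5) − m·(-4) = -1/9.
Extremal: y(x) = (11/9) x - 1/9.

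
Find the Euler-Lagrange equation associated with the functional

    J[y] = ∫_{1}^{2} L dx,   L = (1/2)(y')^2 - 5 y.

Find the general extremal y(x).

The Lagrangian is L = (1/2)(y')^2 - 5 y.
∂L/∂y = -5.
∂L/∂y' = y'.
The Euler-Lagrange equation d/dx(∂L/∂y') − ∂L/∂y = 0 becomes:
    y'' + 5 = 0
General solution: y(x) = -(5/2) x^2 + A x + B, where A and B are arbitrary constants fixed by the endpoint conditions.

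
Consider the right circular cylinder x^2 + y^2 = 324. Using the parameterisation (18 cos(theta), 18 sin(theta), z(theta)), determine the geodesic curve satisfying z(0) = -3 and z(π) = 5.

Parameterise the cylinder of radius R = 18 as
    r(θ) = (18 cos θ, 18 sin θ, z(θ)).
The arc-length element is
    ds = sqrt(324 + (dz/dθ)^2) dθ,
so the Lagrangian is L = sqrt(324 + z'^2).
L depends on z' only, not on z or θ, so ∂L/∂z = 0 and
    ∂L/∂z' = z' / sqrt(324 + z'^2).
The Euler-Lagrange equation gives
    d/dθ( z' / sqrt(324 + z'^2) ) = 0,
so z' is constant. Integrating once:
    z(θ) = a θ + b,
a helix on the cylinder (a straight line when the cylinder is unrolled). The constants a, b are determined by the endpoint conditions.
With endpoint conditions z(0) = -3 and z(π) = 5: from z(0) = b we get b = -3, and a·π + -3 = 5 gives a = 8/π, so
    z(θ) = (8/π) θ − 3.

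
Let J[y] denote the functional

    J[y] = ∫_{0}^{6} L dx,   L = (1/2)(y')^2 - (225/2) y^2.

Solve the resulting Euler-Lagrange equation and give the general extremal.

The Lagrangian is L = (1/2)(y')^2 - (225/2) y^2.
∂L/∂y = -225y.
∂L/∂y' = y'.
The Euler-Lagrange equation d/dx(∂L/∂y') − ∂L/∂y = 0 becomes:
    y'' + 225 y = 0
General solution: y(x) = A sin(15x) + B cos(15x), where A and B are arbitrary constants fixed by the endpoint conditions.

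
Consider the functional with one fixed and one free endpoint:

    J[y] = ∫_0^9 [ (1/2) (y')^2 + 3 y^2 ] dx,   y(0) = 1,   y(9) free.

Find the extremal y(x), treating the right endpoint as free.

The Lagrangian L = (1/2) (y')^2 + 3 y^2 gives
    ∂L/∂y = 6 y,   ∂L/∂y' = y'.
Euler-Lagrange: y'' − 6 y = 0.
With k = sqrt(6), the general solution is
    y(x) = A cosh(sqrt(6) x) + B sinh(sqrt(6) x).
Fixed left endpoint y(0) = 1 ⇒ A = 1.
The right endpoint x = 9 is free, so the natural (transversality) condition is ∂L/∂y' |_{x=9} = 0, i.e. y'(9) = 0.
Compute y'(x) = A k sinh(k x) + B k cosh(k x), so
    y'(9) = A k sinh(k·9) + B k cosh(k·9) = 0
    ⇒ B = −A tanh(k·9) = − tanh(sqrt(6)·9).
Therefore the extremal is
    y(x) = cosh(sqrt(6) x) − tanh(sqrt(6)·9) sinh(sqrt(6) x).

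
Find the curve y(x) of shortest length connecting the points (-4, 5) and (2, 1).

Arc-length functional: J[y] = ∫ sqrt(1 + (y')^2) dx.
Lagrangian L = sqrt(1 + (y')^2) has no explicit y dependence, so ∂L/∂y = 0 and the Euler-Lagrange equation gives
    d/dx( y' / sqrt(1 + (y')^2) ) = 0  ⇒  y' / sqrt(1 + (y')^2) = const.
Hence y' is constant, so y(x) is affine.
Fitting the endpoints (-4, 5) and (2, 1):
    slope m = (1 − 5) / (2 − (-4)) = -2/3,
    intercept c = 5 − m·(-4) = 7/3.
Extremal: y(x) = (-2/3) x + 7/3.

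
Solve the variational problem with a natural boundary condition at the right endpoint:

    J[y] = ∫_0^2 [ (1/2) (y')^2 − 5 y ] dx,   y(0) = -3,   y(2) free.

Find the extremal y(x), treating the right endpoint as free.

The Lagrangian L = (1/2) (y')^2 − 5 y gives
    ∂L/∂y = −5,   ∂L/∂y' = y'.
Euler-Lagrange: d/dx(y') − (−5) = 0, i.e. y'' + 5 = 0, so
    y(x) = −(5/2) x^2 + C1 x + C2.
Fixed left endpoint y(0) = -3 ⇒ C2 = -3.
The right endpoint x = 2 is free, so the natural (transversality) condition is ∂L/∂y' |_{x=2} = 0, i.e. y'(2) = 0.
Compute y'(x) = −5 x + C1, so y'(2) = −10 + C1 = 0 ⇒ C1 = 10.
Therefore the extremal is
    y(x) = −(5/2) x^2 + 10 x − 3.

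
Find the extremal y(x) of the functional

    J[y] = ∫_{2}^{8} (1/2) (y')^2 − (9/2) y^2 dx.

The Lagrangian is L = (1/2) (y')^2 − (9/2) y^2.
Compute ∂L/∂y = -9y, ∂L/∂y' = y'.
The Euler-Lagrange equation d/dx(∂L/∂y') − ∂L/∂y = 0 reduces to
    y'' + 9 y = 0.
Its general solution is
    y(x) = A sin(3x) + B cos(3x),
with A, B fixed by the endpoint conditions.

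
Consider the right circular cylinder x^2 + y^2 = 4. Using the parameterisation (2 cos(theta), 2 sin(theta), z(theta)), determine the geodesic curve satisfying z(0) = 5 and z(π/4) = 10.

Parameterise the cylinder of radius R = 2 as
    r(θ) = (2 cos θ, 2 sin θ, z(θ)).
The arc-length element is
    ds = sqrt(4 + (dz/dθ)^2) dθ,
so the Lagrangian is L = sqrt(4 + z'^2).
L depends on z' only, not on z or θ, so ∂L/∂z = 0 and
    ∂L/∂z' = z' / sqrt(4 + z'^2).
The Euler-Lagrange equation gives
    d/dθ( z' / sqrt(4 + z'^2) ) = 0,
so z' is constant. Integrating once:
    z(θ) = a θ + b,
a helix on the cylinder (a straight line when the cylinder is unrolled). The constants a, b are determined by the endpoint conditions.
With endpoint conditions z(0) = 5 and z(π/4) = 10: from z(0) = b we get b = 5, and a·π/4 + 5 = 10 gives a = 20/π, so
    z(θ) = (20/π) θ + 5.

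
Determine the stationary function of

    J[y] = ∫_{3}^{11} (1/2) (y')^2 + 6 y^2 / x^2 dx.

The Lagrangian is L = (1/2) (y')^2 + 6 y^2 / x^2.
Compute ∂L/∂y = 12y/x^2, ∂L/∂y' = y'.
The Euler-Lagrange equation d/dx(∂L/∂y') − ∂L/∂y = 0 reduces to
    y'' − 12/x^2 · y = 0  (x > 0).
Its general solution is
    y(x) = A x^4 + B x^(-3),
with A, B fixed by the endpoint conditions.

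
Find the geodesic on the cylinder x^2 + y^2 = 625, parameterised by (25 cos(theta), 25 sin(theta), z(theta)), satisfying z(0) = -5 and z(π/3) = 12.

Parameterise the cylinder of radius R = 25 as
    r(θ) = (25 cos θ, 25 sin θ, z(θ)).
The arc-length element is
    ds = sqrt(625 + (dz/dθ)^2) dθ,
so the Lagrangian is L = sqrt(625 + z'^2).
L depends on z' only, not on z or θ, so ∂L/∂z = 0 and
    ∂L/∂z' = z' / sqrt(625 + z'^2).
The Euler-Lagrange equation gives
    d/dθ( z' / sqrt(625 + z'^2) ) = 0,
so z' is constant. Integrating once:
    z(θ) = a θ + b,
a helix on the cylinder (a straight line when the cylinder is unrolled). The constants a, b are determined by the endpoint conditions.
With endpoint conditions z(0) = -5 and z(π/3) = 12: from z(0) = b we get b = -5, and a·π/3 + -5 = 12 gives a = 51/π, so
    z(θ) = (51/π) θ − 5.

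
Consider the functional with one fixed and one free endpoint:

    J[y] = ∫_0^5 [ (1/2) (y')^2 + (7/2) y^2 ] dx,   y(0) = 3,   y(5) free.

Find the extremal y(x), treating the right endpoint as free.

The Lagrangian L = (1/2) (y')^2 + (7/2) y^2 gives
    ∂L/∂y = 7 y,   ∂L/∂y' = y'.
Euler-Lagrange: y'' − 7 y = 0.
With k = sqrt(7), the general solution is
    y(x) = A cosh(sqrt(7) x) + B sinh(sqrt(7) x).
Fixed left endpoint y(0) = 3 ⇒ A = 3.
The right endpoint x = 5 is free, so the natural (transversality) condition is ∂L/∂y' |_{x=5} = 0, i.e. y'(5) = 0.
Compute y'(x) = A k sinh(k x) + B k cosh(k x), so
    y'(5) = A k sinh(k·5) + B k cosh(k·5) = 0
    ⇒ B = −A tanh(k·5) = − 3 tanh(sqrt(7)·5).
Therefore the extremal is
    y(x) = 3 cosh(sqrt(7) x) − 3 tanh(sqrt(7)·5) sinh(sqrt(7) x).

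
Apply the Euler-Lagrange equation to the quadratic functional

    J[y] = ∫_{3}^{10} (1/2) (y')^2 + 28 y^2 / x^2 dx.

The Lagrangian is L = (1/2) (y')^2 + 28 y^2 / x^2.
Compute ∂L/∂y = 56y/x^2, ∂L/∂y' = y'.
The Euler-Lagrange equation d/dx(∂L/∂y') − ∂L/∂y = 0 reduces to
    y'' − 56/x^2 · y = 0  (x > 0).
Its general solution is
    y(x) = A x^8 + B x^(-7),
with A, B fixed by the endpoint conditions.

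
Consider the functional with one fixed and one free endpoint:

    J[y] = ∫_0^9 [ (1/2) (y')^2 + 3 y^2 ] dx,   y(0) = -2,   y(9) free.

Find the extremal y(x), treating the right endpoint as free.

The Lagrangian L = (1/2) (y')^2 + 3 y^2 gives
    ∂L/∂y = 6 y,   ∂L/∂y' = y'.
Euler-Lagrange: y'' − 6 y = 0.
With k = sqrt(6), the general solution is
    y(x) = A cosh(sqrt(6) x) + B sinh(sqrt(6) x).
Fixed left endpoint y(0) = -2 ⇒ A = -2.
The right endpoint x = 9 is free, so the natural (transversality) condition is ∂L/∂y' |_{x=9} = 0, i.e. y'(9) = 0.
Compute y'(x) = A k sinh(k x) + B k cosh(k x), so
    y'(9) = A k sinh(k·9) + B k cosh(k·9) = 0
    ⇒ B = −A tanh(k·9) = 2 tanh(sqrt(6)·9).
Therefore the extremal is
    y(x) = −2 cosh(sqrt(6) x) + 2 tanh(sqrt(6)·9) sinh(sqrt(6) x).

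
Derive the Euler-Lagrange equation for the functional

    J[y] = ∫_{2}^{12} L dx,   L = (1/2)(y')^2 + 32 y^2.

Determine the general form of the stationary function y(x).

The Lagrangian is L = (1/2)(y')^2 + 32 y^2.
∂L/∂y = 64y.
∂L/∂y' = y'.
The Euler-Lagrange equation d/dx(∂L/∂y') − ∂L/∂y = 0 becomes:
    y'' - 64 y = 0
General solution: y(x) = A e^(8x) + B e^(-8x), where A and B are arbitrary constants fixed by the endpoint conditions.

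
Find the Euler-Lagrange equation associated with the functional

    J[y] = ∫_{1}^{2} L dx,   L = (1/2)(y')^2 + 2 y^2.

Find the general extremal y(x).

The Lagrangian is L = (1/2)(y')^2 + 2 y^2.
∂L/∂y = 4y.
∂L/∂y' = y'.
The Euler-Lagrange equation d/dx(∂L/∂y') − ∂L/∂y = 0 becomes:
    y'' - 4 y = 0
General solution: y(x) = A e^(2x) + B e^(-2x), where A and B are arbitrary constants fixed by the endpoint conditions.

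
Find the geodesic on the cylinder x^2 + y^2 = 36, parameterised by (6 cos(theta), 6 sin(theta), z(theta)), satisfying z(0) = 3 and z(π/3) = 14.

Parameterise the cylinder of radius R = 6 as
    r(θ) = (6 cos θ, 6 sin θ, z(θ)).
The arc-length element is
    ds = sqrt(36 + (dz/dθ)^2) dθ,
so the Lagrangian is L = sqrt(36 + z'^2).
L depends on z' only, not on z or θ, so ∂L/∂z = 0 and
    ∂L/∂z' = z' / sqrt(36 + z'^2).
The Euler-Lagrange equation gives
    d/dθ( z' / sqrt(36 + z'^2) ) = 0,
so z' is constant. Integrating once:
    z(θ) = a θ + b,
a helix on the cylinder (a straight line when the cylinder is unrolled). The constants a, b are determined by the endpoint conditions.
With endpoint conditions z(0) = 3 and z(π/3) = 14: from z(0) = b we get b = 3, and a·π/3 + 3 = 14 gives a = 33/π, so
    z(θ) = (33/π) θ + 3.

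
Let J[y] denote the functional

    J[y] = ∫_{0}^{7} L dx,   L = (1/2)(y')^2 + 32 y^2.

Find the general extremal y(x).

The Lagrangian is L = (1/2)(y')^2 + 32 y^2.
∂L/∂y = 64y.
∂L/∂y' = y'.
The Euler-Lagrange equation d/dx(∂L/∂y') − ∂L/∂y = 0 becomes:
    y'' - 64 y = 0
General solution: y(x) = A e^(8x) + B e^(-8x), where A and B are arbitrary constants fixed by the endpoint conditions.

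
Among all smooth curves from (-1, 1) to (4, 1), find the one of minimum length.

Arc-length functional: J[y] = ∫ sqrt(1 + (y')^2) dx.
Lagrangian L = sqrt(1 + (y')^2) has no explicit y dependence, so ∂L/∂y = 0 and the Euler-Lagrange equation gives
    d/dx( y' / sqrt(1 + (y')^2) ) = 0  ⇒  y' / sqrt(1 + (y')^2) = const.
Hence y' is constant, so y(x) is affine.
Fitting the endpoints (-1, 1) and (4, 1):
    slope m = (1 − 1) / (4 − (-1)) = 0,
    intercept c = 1 − m·(-1) = 1.
Extremal: y(x) = 1.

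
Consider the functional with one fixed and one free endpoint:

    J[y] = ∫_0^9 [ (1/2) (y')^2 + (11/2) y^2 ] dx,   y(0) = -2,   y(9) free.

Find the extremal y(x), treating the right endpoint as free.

The Lagrangian L = (1/2) (y')^2 + (11/2) y^2 gives
    ∂L/∂y = 11 y,   ∂L/∂y' = y'.
Euler-Lagrange: y'' − 11 y = 0.
With k = sqrt(11), the general solution is
    y(x) = A cosh(sqrt(11) x) + B sinh(sqrt(11) x).
Fixed left endpoint y(0) = -2 ⇒ A = -2.
The right endpoint x = 9 is free, so the natural (transversality) condition is ∂L/∂y' |_{x=9} = 0, i.e. y'(9) = 0.
Compute y'(x) = A k sinh(k x) + B k cosh(k x), so
    y'(9) = A k sinh(k·9) + B k cosh(k·9) = 0
    ⇒ B = −A tanh(k·9) = 2 tanh(sqrt(11)·9).
Therefore the extremal is
    y(x) = −2 cosh(sqrt(11) x) + 2 tanh(sqrt(11)·9) sinh(sqrt(11) x).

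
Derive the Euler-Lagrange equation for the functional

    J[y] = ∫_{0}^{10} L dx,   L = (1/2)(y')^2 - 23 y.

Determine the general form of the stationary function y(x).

The Lagrangian is L = (1/2)(y')^2 - 23 y.
∂L/∂y = -23.
∂L/∂y' = y'.
The Euler-Lagrange equation d/dx(∂L/∂y') − ∂L/∂y = 0 becomes:
    y'' + 23 = 0
General solution: y(x) = -(23/2) x^2 + A x + B, where A and B are arbitrary constants fixed by the endpoint conditions.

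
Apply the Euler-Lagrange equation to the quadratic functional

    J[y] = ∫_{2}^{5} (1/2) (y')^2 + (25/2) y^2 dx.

The Lagrangian is L = (1/2) (y')^2 + (25/2) y^2.
Compute ∂L/∂y = 25y, ∂L/∂y' = y'.
The Euler-Lagrange equation d/dx(∂L/∂y') − ∂L/∂y = 0 reduces to
    y'' − 25 y = 0.
Its general solution is
    y(x) = A e^(5x) + B e^(−5x),
with A, B fixed by the endpoint conditions.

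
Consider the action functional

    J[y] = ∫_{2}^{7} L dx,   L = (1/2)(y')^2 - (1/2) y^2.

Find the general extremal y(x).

The Lagrangian is L = (1/2)(y')^2 - (1/2) y^2.
∂L/∂y = -y.
∂L/∂y' = y'.
The Euler-Lagrange equation d/dx(∂L/∂y') − ∂L/∂y = 0 becomes:
    y'' + y = 0
General solution: y(x) = A sin(x) + B cos(x), where A and B are arbitrary constants fixed by the endpoint conditions.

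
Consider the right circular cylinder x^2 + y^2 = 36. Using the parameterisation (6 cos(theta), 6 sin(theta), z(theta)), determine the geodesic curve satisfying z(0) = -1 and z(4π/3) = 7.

Parameterise the cylinder of radius R = 6 as
    r(θ) = (6 cos θ, 6 sin θ, z(θ)).
The arc-length element is
    ds = sqrt(36 + (dz/dθ)^2) dθ,
so the Lagrangian is L = sqrt(36 + z'^2).
L depends on z' only, not on z or θ, so ∂L/∂z = 0 and
    ∂L/∂z' = z' / sqrt(36 + z'^2).
The Euler-Lagrange equation gives
    d/dθ( z' / sqrt(36 + z'^2) ) = 0,
so z' is constant. Integrating once:
    z(θ) = a θ + b,
a helix on the cylinder (a straight line when the cylinder is unrolled). The constants a, b are determined by the endpoint conditions.
With endpoint conditions z(0) = -1 and z(4π/3) = 7: from z(0) = b we get b = -1, and a·4π/3 + -1 = 7 gives a = 6/π, so
    z(θ) = (6/π) θ − 1.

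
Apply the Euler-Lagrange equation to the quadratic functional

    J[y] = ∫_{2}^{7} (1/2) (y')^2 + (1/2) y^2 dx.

The Lagrangian is L = (1/2) (y')^2 + (1/2) y^2.
Compute ∂L/∂y = y, ∂L/∂y' = y'.
The Euler-Lagrange equation d/dx(∂L/∂y') − ∂L/∂y = 0 reduces to
    y'' − y = 0.
Its general solution is
    y(x) = A e^x + B e^(−x),
with A, B fixed by the endpoint conditions.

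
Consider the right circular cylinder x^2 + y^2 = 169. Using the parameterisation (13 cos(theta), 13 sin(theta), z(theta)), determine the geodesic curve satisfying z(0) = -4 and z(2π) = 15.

Parameterise the cylinder of radius R = 13 as
    r(θ) = (13 cos θ, 13 sin θ, z(θ)).
The arc-length element is
    ds = sqrt(169 + (dz/dθ)^2) dθ,
so the Lagrangian is L = sqrt(169 + z'^2).
L depends on z' only, not on z or θ, so ∂L/∂z = 0 and
    ∂L/∂z' = z' / sqrt(169 + z'^2).
The Euler-Lagrange equation gives
    d/dθ( z' / sqrt(169 + z'^2) ) = 0,
so z' is constant. Integrating once:
    z(θ) = a θ + b,
a helix on the cylinder (a straight line when the cylinder is unrolled). The constants a, b are determined by the endpoint conditions.
With endpoint conditions z(0) = -4 and z(2π) = 15: from z(0) = b we get b = -4, and a·2π + -4 = 15 gives a = 19/(2π), so
    z(θ) = (19/(2π)) θ − 4.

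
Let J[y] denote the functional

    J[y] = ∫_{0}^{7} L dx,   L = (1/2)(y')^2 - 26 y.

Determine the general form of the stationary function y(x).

The Lagrangian is L = (1/2)(y')^2 - 26 y.
∂L/∂y = -26.
∂L/∂y' = y'.
The Euler-Lagrange equation d/dx(∂L/∂y') − ∂L/∂y = 0 becomes:
    y'' + 26 = 0
General solution: y(x) = -13 x^2 + A x + B, where A and B are arbitrary constants fixed by the endpoint conditions.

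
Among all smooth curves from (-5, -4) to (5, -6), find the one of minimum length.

Arc-length functional: J[y] = ∫ sqrt(1 + (y')^2) dx.
Lagrangian L = sqrt(1 + (y')^2) has no explicit y dependence, so ∂L/∂y = 0 and the Euler-Lagrange equation gives
    d/dx( y' / sqrt(1 + (y')^2) ) = 0  ⇒  y' / sqrt(1 + (y')^2) = const.
Hence y' is constant, so y(x) is affine.
Fitting the endpoints (-5, -4) and (5, -6):
    slope m = ((-6) − (-4)) / (5 − (-5)) = -1/5,
    intercept c = (-4) − m·(-5) = -5.
Extremal: y(x) = (-1/5) x - 5.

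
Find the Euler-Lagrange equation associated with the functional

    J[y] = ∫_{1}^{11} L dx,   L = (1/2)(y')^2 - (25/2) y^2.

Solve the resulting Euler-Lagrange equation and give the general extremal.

The Lagrangian is L = (1/2)(y')^2 - (25/2) y^2.
∂L/∂y = -25y.
∂L/∂y' = y'.
The Euler-Lagrange equation d/dx(∂L/∂y') − ∂L/∂y = 0 becomes:
    y'' + 25 y = 0
General solution: y(x) = A sin(5x) + B cos(5x), where A and B are arbitrary constants fixed by the endpoint conditions.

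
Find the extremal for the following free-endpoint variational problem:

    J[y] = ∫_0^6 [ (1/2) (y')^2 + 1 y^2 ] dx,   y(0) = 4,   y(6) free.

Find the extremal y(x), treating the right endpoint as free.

The Lagrangian L = (1/2) (y')^2 + 1 y^2 gives
    ∂L/∂y = 2 y,   ∂L/∂y' = y'.
Euler-Lagrange: y'' − 2 y = 0.
With k = sqrt(2), the general solution is
    y(x) = A cosh(sqrt(2) x) + B sinh(sqrt(2) x).
Fixed left endpoint y(0) = 4 ⇒ A = 4.
The right endpoint x = 6 is free, so the natural (transversality) condition is ∂L/∂y' |_{x=6} = 0, i.e. y'(6) = 0.
Compute y'(x) = A k sinh(k x) + B k cosh(k x), so
    y'(6) = A k sinh(k·6) + B k cosh(k·6) = 0
    ⇒ B = −A tanh(k·6) = − 4 tanh(sqrt(2)·6).
Therefore the extremal is
    y(x) = 4 cosh(sqrt(2) x) − 4 tanh(sqrt(2)·6) sinh(sqrt(2) x).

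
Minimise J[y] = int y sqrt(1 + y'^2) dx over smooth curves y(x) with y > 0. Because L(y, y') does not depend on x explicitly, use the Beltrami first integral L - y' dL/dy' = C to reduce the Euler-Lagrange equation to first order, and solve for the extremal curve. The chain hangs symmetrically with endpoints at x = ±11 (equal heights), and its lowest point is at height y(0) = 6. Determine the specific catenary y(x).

The Lagrangian L(y, y') = y sqrt(1 + y'^2) has no explicit x dependence, so the Beltrami identity applies:
    L − y' ∂L/∂y' = C.
Compute ∂L/∂y' = y · y' / sqrt(1 + y'^2). Then
    L − y' ∂L/∂y'
    = y sqrt(1 + y'^2) − y · y'^2 / sqrt(1 + y'^2)
    = y (1 + y'^2 − y'^2) / sqrt(1 + y'^2)
    = y / sqrt(1 + y'^2) = C.
Squaring gives y^2 = C^2 (1 + y'^2), i.e.
    y'^2 = y^2 / C^2 − 1.
Separating variables,
    dy / sqrt(y^2 − C^2) = dx / C,
and integrating gives arccosh(y / C) = (x − a)/C, so
    y(x) = C cosh((x − a)/C),
the catenary. The constants C and a are fixed by the two endpoint conditions (and, for the hanging-chain problem, the length constraint selects C).
Now fit the given data. The endpoints x = ±11 are symmetric at equal height, so the catenary is even about its minimum: a = 0 and y(x) = C cosh(x/C). The lowest point is y(0) = C cosh(0) = C, and we are told y(0) = 6, so C = 6. Therefore
    y(x) = 6 cosh(x/6),
and at the endpoints
    y(±11) = 6 cosh(11/6).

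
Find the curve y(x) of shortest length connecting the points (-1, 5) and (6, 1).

Arc-length functional: J[y] = ∫ sqrt(1 + (y')^2) dx.
Lagrangian L = sqrt(1 + (y')^2) has no explicit y dependence, so ∂L/∂y = 0 and the Euler-Lagrange equation gives
    d/dx( y' / sqrt(1 + (y')^2) ) = 0  ⇒  y' / sqrt(1 + (y')^2) = const.
Hence y' is constant, so y(x) is affine.
Fitting the endpoints (-1, 5) and (6, 1):
    slope m = (1 − 5) / (6 − (-1)) = -4/7,
    intercept c = 5 − m·(-1) = 31/7.
Extremal: y(x) = (-4/7) x + 31/7.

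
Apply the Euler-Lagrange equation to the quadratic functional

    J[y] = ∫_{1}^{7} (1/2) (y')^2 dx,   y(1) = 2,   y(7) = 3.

The Lagrangian is L = (1/2) (y')^2.
Compute ∂L/∂y = 0, ∂L/∂y' = y'.
The Euler-Lagrange equation d/dx(∂L/∂y') − ∂L/∂y = 0 reduces to
    y'' = 0.
Its general solution is
    y(x) = A x + B,
with A, B fixed by the endpoint conditions.
Applying the endpoint conditions y(1) = 2 and y(7) = 3: solve A·1 + B = 2 and A·7 + B = 3. Subtracting gives A(7 − 1) = 3 − 2, so A = 1/6, and B = 2 − A·1 = 11/6. Therefore
    y(x) = (1/6) x + 11/6.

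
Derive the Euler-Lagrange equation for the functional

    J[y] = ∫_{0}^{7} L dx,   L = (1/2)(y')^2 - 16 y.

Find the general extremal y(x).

The Lagrangian is L = (1/2)(y')^2 - 16 y.
∂L/∂y = -16.
∂L/∂y' = y'.
The Euler-Lagrange equation d/dx(∂L/∂y') − ∂L/∂y = 0 becomes:
    y'' + 16 = 0
General solution: y(x) = -8 x^2 + A x + B, where A and B are arbitrary constants fixed by the endpoint conditions.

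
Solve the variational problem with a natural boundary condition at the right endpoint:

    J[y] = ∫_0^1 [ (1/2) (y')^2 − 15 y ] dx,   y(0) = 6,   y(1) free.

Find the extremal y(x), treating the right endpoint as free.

The Lagrangian L = (1/2) (y')^2 − 15 y gives
    ∂L/∂y = −15,   ∂L/∂y' = y'.
Euler-Lagrange: d/dx(y') − (−15) = 0, i.e. y'' + 15 = 0, so
    y(x) = −(15/2) x^2 + C1 x + C2.
Fixed left endpoint y(0) = 6 ⇒ C2 = 6.
The right endpoint x = 1 is free, so the natural (transversality) condition is ∂L/∂y' |_{x=1} = 0, i.e. y'(1) = 0.
Compute y'(x) = −15 x + C1, so y'(1) = −15 + C1 = 0 ⇒ C1 = 15.
Therefore the extremal is
    y(x) = −(15/2) x^2 + 15 x + 6.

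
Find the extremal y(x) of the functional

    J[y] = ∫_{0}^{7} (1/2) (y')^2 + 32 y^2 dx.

The Lagrangian is L = (1/2) (y')^2 + 32 y^2.
Compute ∂L/∂y = 64y, ∂L/∂y' = y'.
The Euler-Lagrange equation d/dx(∂L/∂y') − ∂L/∂y = 0 reduces to
    y'' − 64 y = 0.
Its general solution is
    y(x) = A e^(8x) + B e^(−8x),
with A, B fixed by the endpoint conditions.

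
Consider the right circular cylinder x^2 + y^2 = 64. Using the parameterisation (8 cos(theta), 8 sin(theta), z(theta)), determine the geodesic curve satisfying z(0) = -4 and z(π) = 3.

Parameterise the cylinder of radius R = 8 as
    r(θ) = (8 cos θ, 8 sin θ, z(θ)).
The arc-length element is
    ds = sqrt(64 + (dz/dθ)^2) dθ,
so the Lagrangian is L = sqrt(64 + z'^2).
L depends on z' only, not on z or θ, so ∂L/∂z = 0 and
    ∂L/∂z' = z' / sqrt(64 + z'^2).
The Euler-Lagrange equation gives
    d/dθ( z' / sqrt(64 + z'^2) ) = 0,
so z' is constant. Integrating once:
    z(θ) = a θ + b,
a helix on the cylinder (a straight line when the cylinder is unrolled). The constants a, b are determined by the endpoint conditions.
With endpoint conditions z(0) = -4 and z(π) = 3: from z(0) = b we get b = -4, and a·π + -4 = 3 gives a = 7/π, so
    z(θ) = (7/π) θ − 4.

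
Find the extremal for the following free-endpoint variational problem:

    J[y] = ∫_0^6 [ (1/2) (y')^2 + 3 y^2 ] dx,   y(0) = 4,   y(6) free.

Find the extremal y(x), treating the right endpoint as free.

The Lagrangian L = (1/2) (y')^2 + 3 y^2 gives
    ∂L/∂y = 6 y,   ∂L/∂y' = y'.
Euler-Lagrange: y'' − 6 y = 0.
With k = sqrt(6), the general solution is
    y(x) = A cosh(sqrt(6) x) + B sinh(sqrt(6) x).
Fixed left endpoint y(0) = 4 ⇒ A = 4.
The right endpoint x = 6 is free, so the natural (transversality) condition is ∂L/∂y' |_{x=6} = 0, i.e. y'(6) = 0.
Compute y'(x) = A k sinh(k x) + B k cosh(k x), so
    y'(6) = A k sinh(k·6) + B k cosh(k·6) = 0
    ⇒ B = −A tanh(k·6) = − 4 tanh(sqrt(6)·6).
Therefore the extremal is
    y(x) = 4 cosh(sqrt(6) x) − 4 tanh(sqrt(6)·6) sinh(sqrt(6) x).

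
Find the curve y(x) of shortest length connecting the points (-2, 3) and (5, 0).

Arc-length functional: J[y] = ∫ sqrt(1 + (y')^2) dx.
Lagrangian L = sqrt(1 + (y')^2) has no explicit y dependence, so ∂L/∂y = 0 and the Euler-Lagrange equation gives
    d/dx( y' / sqrt(1 + (y')^2) ) = 0  ⇒  y' / sqrt(1 + (y')^2) = const.
Hence y' is constant, so y(x) is affine.
Fitting the endpoints (-2, 3) and (5, 0):
    slope m = (0 − 3) / (5 − (-2)) = -3/7,
    intercept c = 3 − m·(-2) = 15/7.
Extremal: y(x) = (-3/7) x + 15/7.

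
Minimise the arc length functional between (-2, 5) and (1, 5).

Arc-length functional: J[y] = ∫ sqrt(1 + (y')^2) dx.
Lagrangian L = sqrt(1 + (y')^2) has no explicit y dependence, so ∂L/∂y = 0 and the Euler-Lagrange equation gives
    d/dx( y' / sqrt(1 + (y')^2) ) = 0  ⇒  y' / sqrt(1 + (y')^2) = const.
Hence y' is constant, so y(x) is affine.
Fitting the endpoints (-2, 5) and (1, 5):
    slope m = (5 − 5) / (1 − (-2)) = 0,
    intercept c = 5 − m·(-2) = 5.
Extremal: y(x) = 5.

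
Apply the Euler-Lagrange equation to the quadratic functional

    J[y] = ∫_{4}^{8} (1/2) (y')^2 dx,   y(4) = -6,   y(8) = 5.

The Lagrangian is L = (1/2) (y')^2.
Compute ∂L/∂y = 0, ∂L/∂y' = y'.
The Euler-Lagrange equation d/dx(∂L/∂y') − ∂L/∂y = 0 reduces to
    y'' = 0.
Its general solution is
    y(x) = A x + B,
with A, B fixed by the endpoint conditions.
Applying the endpoint conditions y(4) = -6 and y(8) = 5: solve A·4 + B = -6 and A·8 + B = 5. Subtracting gives A(8 − 4) = 5 − -6, so A = 11/4, and B = -6 − A·4 = -17. Therefore
    y(x) = (11/4) x - 17.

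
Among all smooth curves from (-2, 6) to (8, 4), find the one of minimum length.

Arc-length functional: J[y] = ∫ sqrt(1 + (y')^2) dx.
Lagrangian L = sqrt(1 + (y')^2) has no explicit y dependence, so ∂L/∂y = 0 and the Euler-Lagrange equation gives
    d/dx( y' / sqrt(1 + (y')^2) ) = 0  ⇒  y' / sqrt(1 + (y')^2) = const.
Hence y' is constant, so y(x) is affine.
Fitting the endpoints (-2, 6) and (8, 4):
    slope m = (4 − 6) / (8 − (-2)) = -1/5,
    intercept c = 6 − m·(-2) = 28/5.
Extremal: y(x) = (-1/5) x + 28/5.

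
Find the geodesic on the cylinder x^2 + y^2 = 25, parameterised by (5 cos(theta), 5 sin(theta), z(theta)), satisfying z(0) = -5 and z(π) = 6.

Parameterise the cylinder of radius R = 5 as
    r(θ) = (5 cos θ, 5 sin θ, z(θ)).
The arc-length element is
    ds = sqrt(25 + (dz/dθ)^2) dθ,
so the Lagrangian is L = sqrt(25 + z'^2).
L depends on z' only, not on z or θ, so ∂L/∂z = 0 and
    ∂L/∂z' = z' / sqrt(25 + z'^2).
The Euler-Lagrange equation gives
    d/dθ( z' / sqrt(25 + z'^2) ) = 0,
so z' is constant. Integrating once:
    z(θ) = a θ + b,
a helix on the cylinder (a straight line when the cylinder is unrolled). The constants a, b are determined by the endpoint conditions.
With endpoint conditions z(0) = -5 and z(π) = 6: from z(0) = b we get b = -5, and a·π + -5 = 6 gives a = 11/π, so
    z(θ) = (11/π) θ − 5.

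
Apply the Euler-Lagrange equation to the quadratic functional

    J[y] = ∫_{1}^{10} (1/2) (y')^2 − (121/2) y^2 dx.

The Lagrangian is L = (1/2) (y')^2 − (121/2) y^2.
Compute ∂L/∂y = -121y, ∂L/∂y' = y'.
The Euler-Lagrange equation d/dx(∂L/∂y') − ∂L/∂y = 0 reduces to
    y'' + 121 y = 0.
Its general solution is
    y(x) = A sin(11x) + B cos(11x),
with A, B fixed by the endpoint conditions.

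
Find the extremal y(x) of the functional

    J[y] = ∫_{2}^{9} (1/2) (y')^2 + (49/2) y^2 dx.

The Lagrangian is L = (1/2) (y')^2 + (49/2) y^2.
Compute ∂L/∂y = 49y, ∂L/∂y' = y'.
The Euler-Lagrange equation d/dx(∂L/∂y') − ∂L/∂y = 0 reduces to
    y'' − 49 y = 0.
Its general solution is
    y(x) = A e^(7x) + B e^(−7x),
with A, B fixed by the endpoint conditions.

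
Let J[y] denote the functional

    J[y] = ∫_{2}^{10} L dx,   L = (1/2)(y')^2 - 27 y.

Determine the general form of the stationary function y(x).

The Lagrangian is L = (1/2)(y')^2 - 27 y.
∂L/∂y = -27.
∂L/∂y' = y'.
The Euler-Lagrange equation d/dx(∂L/∂y') − ∂L/∂y = 0 becomes:
    y'' + 27 = 0
General solution: y(x) = -(27/2) x^2 + A x + B, where A and B are arbitrary constants fixed by the endpoint conditions.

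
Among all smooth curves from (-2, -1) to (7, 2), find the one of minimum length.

Arc-length functional: J[y] = ∫ sqrt(1 + (y')^2) dx.
Lagrangian L = sqrt(1 + (y')^2) has no explicit y dependence, so ∂L/∂y = 0 and the Euler-Lagrange equation gives
    d/dx( y' / sqrt(1 + (y')^2) ) = 0  ⇒  y' / sqrt(1 + (y')^2) = const.
Hence y' is constant, so y(x) is affine.
Fitting the endpoints (-2, -1) and (7, 2):
    slope m = (2 − (-1)) / (7 − (-2)) = 1/3,
    intercept c = (-1) − m·(-2) = -1/3.
Extremal: y(x) = (1/3) x - 1/3.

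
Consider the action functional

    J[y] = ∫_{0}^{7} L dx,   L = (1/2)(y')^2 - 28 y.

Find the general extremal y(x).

The Lagrangian is L = (1/2)(y')^2 - 28 y.
∂L/∂y = -28.
∂L/∂y' = y'.
The Euler-Lagrange equation d/dx(∂L/∂y') − ∂L/∂y = 0 becomes:
    y'' + 28 = 0
General solution: y(x) = -14 x^2 + A x + B, where A and B are arbitrary constants fixed by the endpoint conditions.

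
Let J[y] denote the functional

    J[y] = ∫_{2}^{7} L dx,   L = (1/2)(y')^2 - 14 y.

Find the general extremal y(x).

The Lagrangian is L = (1/2)(y')^2 - 14 y.
∂L/∂y = -14.
∂L/∂y' = y'.
The Euler-Lagrange equation d/dx(∂L/∂y') − ∂L/∂y = 0 becomes:
    y'' + 14 = 0
General solution: y(x) = -7 x^2 + A x + B, where A and B are arbitrary constants fixed by the endpoint conditions.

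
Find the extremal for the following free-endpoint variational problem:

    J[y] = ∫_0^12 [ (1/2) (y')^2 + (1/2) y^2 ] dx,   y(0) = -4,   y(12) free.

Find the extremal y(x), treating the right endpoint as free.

The Lagrangian L = (1/2) (y')^2 + (1/2) y^2 gives
    ∂L/∂y = 1 y,   ∂L/∂y' = y'.
Euler-Lagrange: y'' − y = 0.
With k = 1, the general solution is
    y(x) = A cosh(x) + B sinh(x).
Fixed left endpoint y(0) = -4 ⇒ A = -4.
The right endpoint x = 12 is free, so the natural (transversality) condition is ∂L/∂y' |_{x=12} = 0, i.e. y'(12) = 0.
Compute y'(x) = A k sinh(k x) + B k cosh(k x), so
    y'(12) = A k sinh(k·12) + B k cosh(k·12) = 0
    ⇒ B = −A tanh(k·12) = 4 tanh(1·12).
Therefore the extremal is
    y(x) = −4 cosh(1 x) + 4 tanh(1·12) sinh(1 x).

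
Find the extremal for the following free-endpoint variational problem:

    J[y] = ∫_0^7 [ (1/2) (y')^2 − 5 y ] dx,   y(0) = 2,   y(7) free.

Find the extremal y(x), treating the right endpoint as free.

The Lagrangian L = (1/2) (y')^2 − 5 y gives
    ∂L/∂y = −5,   ∂L/∂y' = y'.
Euler-Lagrange: d/dx(y') − (−5) = 0, i.e. y'' + 5 = 0, so
    y(x) = −(5/2) x^2 + C1 x + C2.
Fixed left endpoint y(0) = 2 ⇒ C2 = 2.
The right endpoint x = 7 is free, so the natural (transversality) condition is ∂L/∂y' |_{x=7} = 0, i.e. y'(7) = 0.
Compute y'(x) = −5 x + C1, so y'(7) = −35 + C1 = 0 ⇒ C1 = 35.
Therefore the extremal is
    y(x) = −(5/2) x^2 + 35 x + 2.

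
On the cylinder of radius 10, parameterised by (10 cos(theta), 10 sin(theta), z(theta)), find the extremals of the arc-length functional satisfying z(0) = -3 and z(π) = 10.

Parameterise the cylinder of radius R = 10 as
    r(θ) = (10 cos θ, 10 sin θ, z(θ)).
The arc-length element is
    ds = sqrt(100 + (dz/dθ)^2) dθ,
so the Lagrangian is L = sqrt(100 + z'^2).
L depends on z' only, not on z or θ, so ∂L/∂z = 0 and
    ∂L/∂z' = z' / sqrt(100 + z'^2).
The Euler-Lagrange equation gives
    d/dθ( z' / sqrt(100 + z'^2) ) = 0,
so z' is constant. Integrating once:
    z(θ) = a θ + b,
a helix on the cylinder (a straight line when the cylinder is unrolled). The constants a, b are determined by the endpoint conditions.
With endpoint conditions z(0) = -3 and z(π) = 10: from z(0) = b we get b = -3, and a·π + -3 = 10 gives a = 13/π, so
    z(θ) = (13/π) θ − 3.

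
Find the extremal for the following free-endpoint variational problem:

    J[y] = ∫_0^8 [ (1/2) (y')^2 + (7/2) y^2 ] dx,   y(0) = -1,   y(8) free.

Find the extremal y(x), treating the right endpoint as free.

The Lagrangian L = (1/2) (y')^2 + (7/2) y^2 gives
    ∂L/∂y = 7 y,   ∂L/∂y' = y'.
Euler-Lagrange: y'' − 7 y = 0.
With k = sqrt(7), the general solution is
    y(x) = A cosh(sqrt(7) x) + B sinh(sqrt(7) x).
Fixed left endpoint y(0) = -1 ⇒ A = -1.
The right endpoint x = 8 is free, so the natural (transversality) condition is ∂L/∂y' |_{x=8} = 0, i.e. y'(8) = 0.
Compute y'(x) = A k sinh(k x) + B k cosh(k x), so
    y'(8) = A k sinh(k·8) + B k cosh(k·8) = 0
    ⇒ B = −A tanh(k·8) = tanh(sqrt(7)·8).
Therefore the extremal is
    y(x) = −cosh(sqrt(7) x) + tanh(sqrt(7)·8) sinh(sqrt(7) x).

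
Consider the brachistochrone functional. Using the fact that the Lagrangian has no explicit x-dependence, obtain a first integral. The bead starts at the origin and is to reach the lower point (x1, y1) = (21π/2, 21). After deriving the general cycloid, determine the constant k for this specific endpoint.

The Lagrangian L = sqrt((1 + y'^2) / y) has no explicit x dependence, so the Beltrami identity applies:
    L − y' ∂L/∂y' = C.
Compute ∂L/∂y' = y' / sqrt(y (1 + y'^2)).
Substitute:
    sqrt((1 + y'^2)/y) − y'·y' / sqrt(y (1 + y'^2))
    = (1 + y'^2) / sqrt(y (1 + y'^2)) − y'^2 / sqrt(y (1 + y'^2))
    = 1 / sqrt(y (1 + y'^2)) = C.
Squaring and rearranging gives the first integral
    y (1 + y'^2) = 1/C^2 =: k   (constant).
Solving this first-order ODE by the substitution
    y = (k/2)(1 − cos θ)
yields the cycloid parameterisation
    x(θ) = (k/2)(θ − sin θ),   y(θ) = (k/2)(1 − cos θ).
The constant k is fixed by the endpoint condition.
Now fit the given lower endpoint (x1, y1) = (21π/2, 21). At the bottom of the first arch (θ = π), the parametric equations give
    y(π) = (k/2)(1 − cos π) = k,
    x(π) = (k/2)(π − sin π) = kπ/2.
Matching y(π) = 21 gives k = 21, consistent with x(π) = 21π/2. Therefore the specific cycloid is
    x(θ) = (21/2)(θ − sin θ),   y(θ) = (21/2)(1 − cos θ).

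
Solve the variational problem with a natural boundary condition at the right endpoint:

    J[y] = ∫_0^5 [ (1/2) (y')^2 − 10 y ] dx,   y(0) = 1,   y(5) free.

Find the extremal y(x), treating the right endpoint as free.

The Lagrangian L = (1/2) (y')^2 − 10 y gives
    ∂L/∂y = −10,   ∂L/∂y' = y'.
Euler-Lagrange: d/dx(y') − (−10) = 0, i.e. y'' + 10 = 0, so
    y(x) = −(10/2) x^2 + C1 x + C2.
Fixed left endpoint y(0) = 1 ⇒ C2 = 1.
The right endpoint x = 5 is free, so the natural (transversality) condition is ∂L/∂y' |_{x=5} = 0, i.e. y'(5) = 0.
Compute y'(x) = −10 x + C1, so y'(5) = −50 + C1 = 0 ⇒ C1 = 50.
Therefore the extremal is
    y(x) = −5 x^2 + 50 x + 1.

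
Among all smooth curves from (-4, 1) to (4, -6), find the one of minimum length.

Arc-length functional: J[y] = ∫ sqrt(1 + (y')^2) dx.
Lagrangian L = sqrt(1 + (y')^2) has no explicit y dependence, so ∂L/∂y = 0 and the Euler-Lagrange equation gives
    d/dx( y' / sqrt(1 + (y')^2) ) = 0  ⇒  y' / sqrt(1 + (y')^2) = const.
Hence y' is constant, so y(x) is affine.
Fitting the endpoints (-4, 1) and (4, -6):
    slope m = ((-6) − 1) / (4 − (-4)) = -7/8,
    intercept c = 1 − m·(-4) = -5/2.
Extremal: y(x) = (-7/8) x - 5/2.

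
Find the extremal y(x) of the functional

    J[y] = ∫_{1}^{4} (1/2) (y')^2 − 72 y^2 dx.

The Lagrangian is L = (1/2) (y')^2 − 72 y^2.
Compute ∂L/∂y = -144y, ∂L/∂y' = y'.
The Euler-Lagrange equation d/dx(∂L/∂y') − ∂L/∂y = 0 reduces to
    y'' + 144 y = 0.
Its general solution is
    y(x) = A sin(12x) + B cos(12x),
with A, B fixed by the endpoint conditions.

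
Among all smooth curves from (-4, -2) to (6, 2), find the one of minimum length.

Arc-length functional: J[y] = ∫ sqrt(1 + (y')^2) dx.
Lagrangian L = sqrt(1 + (y')^2) has no explicit y dependence, so ∂L/∂y = 0 and the Euler-Lagrange equation gives
    d/dx( y' / sqrt(1 + (y')^2) ) = 0  ⇒  y' / sqrt(1 + (y')^2) = const.
Hence y' is constant, so y(x) is affine.
Fitting the endpoints (-4, -2) and (6, 2):
    slope m = (2 − (-2)) / (6 − (-4)) = 2/5,
    intercept c = (-2) − m·(-4) = -2/5.
Extremal: y(x) = (2/5) x - 2/5.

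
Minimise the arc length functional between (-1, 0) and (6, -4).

Arc-length functional: J[y] = ∫ sqrt(1 + (y')^2) dx.
Lagrangian L = sqrt(1 + (y')^2) has no explicit y dependence, so ∂L/∂y = 0 and the Euler-Lagrange equation gives
    d/dx( y' / sqrt(1 + (y')^2) ) = 0  ⇒  y' / sqrt(1 + (y')^2) = const.
Hence y' is constant, so y(x) is affine.
Fitting the endpoints (-1, 0) and (6, -4):
    slope m = ((-4) − 0) / (6 − (-1)) = -4/7,
    intercept c = 0 − m·(-1) = -4/7.
Extremal: y(x) = (-4/7) x - 4/7.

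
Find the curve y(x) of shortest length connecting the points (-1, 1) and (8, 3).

Arc-length functional: J[y] = ∫ sqrt(1 + (y')^2) dx.
Lagrangian L = sqrt(1 + (y')^2) has no explicit y dependence, so ∂L/∂y = 0 and the Euler-Lagrange equation gives
    d/dx( y' / sqrt(1 + (y')^2) ) = 0  ⇒  y' / sqrt(1 + (y')^2) = const.
Hence y' is constant, so y(x) is affine.
Fitting the endpoints (-1, 1) and (8, 3):
    slope m = (3 − 1) / (8 − (-1)) = 2/9,
    intercept c = 1 − m·(-1) = 11/9.
Extremal: y(x) = (2/9) x + 11/9.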